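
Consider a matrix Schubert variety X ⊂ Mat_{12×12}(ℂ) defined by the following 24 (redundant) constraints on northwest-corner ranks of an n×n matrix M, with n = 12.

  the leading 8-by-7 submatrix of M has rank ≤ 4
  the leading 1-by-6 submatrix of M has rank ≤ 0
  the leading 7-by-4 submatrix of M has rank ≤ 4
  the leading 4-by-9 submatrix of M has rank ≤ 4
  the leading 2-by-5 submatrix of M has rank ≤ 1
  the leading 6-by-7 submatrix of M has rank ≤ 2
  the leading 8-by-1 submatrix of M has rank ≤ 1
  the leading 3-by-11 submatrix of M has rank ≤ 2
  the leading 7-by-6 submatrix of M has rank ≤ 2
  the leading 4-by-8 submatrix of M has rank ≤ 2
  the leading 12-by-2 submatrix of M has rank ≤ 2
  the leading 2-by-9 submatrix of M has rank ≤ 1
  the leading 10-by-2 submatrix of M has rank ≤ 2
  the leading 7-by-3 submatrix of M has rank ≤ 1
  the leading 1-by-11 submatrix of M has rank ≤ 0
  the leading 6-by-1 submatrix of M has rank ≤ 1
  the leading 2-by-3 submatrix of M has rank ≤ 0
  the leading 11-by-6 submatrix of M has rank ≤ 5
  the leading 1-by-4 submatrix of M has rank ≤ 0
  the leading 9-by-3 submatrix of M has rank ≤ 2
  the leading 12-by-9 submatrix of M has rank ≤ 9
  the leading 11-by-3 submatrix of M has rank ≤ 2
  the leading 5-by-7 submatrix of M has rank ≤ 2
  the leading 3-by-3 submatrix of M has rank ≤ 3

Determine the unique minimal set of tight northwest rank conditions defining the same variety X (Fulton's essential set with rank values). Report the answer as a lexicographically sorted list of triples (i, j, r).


Computing R[i][j] = min implied NW-rank bound (n=12, 24 conditions):

  row 1: 0  0  0  0  0  0  0  0  0  0  0  1
  row 2: 0  0  0  1  1  1  1  1  1  1  1  2
  row 3: 1  1  1  2  2  2  2  2  2  2  2  3
  row 4: 1  1  1  2  2  2  2  2  3  3  3  4
  row 5: 1  1  1  2  2  2  2  3  4  4  4  5
  row 6: 1  1  1  2  2  2  2  3  4  5  5  6
  row 7: 1  1  1  2  2  2  3  4  5  6  6  7
  row 8: 1  2  2  3  3  3  4  5  6  7  7  8
  row 9: 1  2  2  3  4  4  5  6  7  8  8  9
  row 10: 1  2  2  3  4  5  6  7  8  9  9  10
  row 11: 1  2  2  3  4  5  6  7  8  9  10  11
  row 12: 1  2  3  4  5  6  7  8  9  10  11  12

so w = (12, 4, 1, 9, 8, 10, 7, 2, 5, 6, 11, 3).

Fulton essential set (7 of the 37 Rothe cells):

[(1, 11, 0), (2, 3, 0), (4, 8, 2), (6, 7, 2), (7, 3, 1), (7, 6, 2), (11, 3, 2)]


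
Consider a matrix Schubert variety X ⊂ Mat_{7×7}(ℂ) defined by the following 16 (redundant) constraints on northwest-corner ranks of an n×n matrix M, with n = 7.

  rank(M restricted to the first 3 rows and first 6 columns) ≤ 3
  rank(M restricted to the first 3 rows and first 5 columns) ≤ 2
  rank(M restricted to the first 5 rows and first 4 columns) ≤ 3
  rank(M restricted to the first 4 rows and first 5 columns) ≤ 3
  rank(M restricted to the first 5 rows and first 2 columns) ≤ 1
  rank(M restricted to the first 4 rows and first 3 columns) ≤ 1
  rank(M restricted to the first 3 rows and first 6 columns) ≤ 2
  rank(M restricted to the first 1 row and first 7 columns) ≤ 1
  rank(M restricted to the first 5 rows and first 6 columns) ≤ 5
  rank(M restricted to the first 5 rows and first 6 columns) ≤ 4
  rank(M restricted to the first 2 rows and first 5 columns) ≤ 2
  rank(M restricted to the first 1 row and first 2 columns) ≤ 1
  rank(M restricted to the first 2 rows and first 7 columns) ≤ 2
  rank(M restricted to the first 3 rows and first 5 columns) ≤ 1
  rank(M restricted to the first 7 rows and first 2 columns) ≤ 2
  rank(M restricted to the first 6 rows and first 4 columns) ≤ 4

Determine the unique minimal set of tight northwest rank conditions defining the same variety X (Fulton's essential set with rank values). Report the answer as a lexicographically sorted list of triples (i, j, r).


The tightest implied rank at each (i,j), from the 16 conditions:

  row 1: 1, 1, 1, 1, 1, 1, 1
  row 2: 1, 1, 1, 1, 1, 2, 2
  row 3: 1, 1, 1, 1, 1, 2, 3
  row 4: 1, 1, 1, 2, 2, 3, 4
  row 5: 1, 1, 2, 3, 3, 4, 5
  row 6: 1, 2, 3, 4, 4, 5, 6
  row 7: 1, 2, 3, 4, 5, 6, 7

hence w(1..7) = (1, 6, 7, 4, 3, 2, 5).

|D(w)|=11, |Ess(w)|=3:

[(3, 5, 1), (4, 3, 1), (5, 2, 1)]


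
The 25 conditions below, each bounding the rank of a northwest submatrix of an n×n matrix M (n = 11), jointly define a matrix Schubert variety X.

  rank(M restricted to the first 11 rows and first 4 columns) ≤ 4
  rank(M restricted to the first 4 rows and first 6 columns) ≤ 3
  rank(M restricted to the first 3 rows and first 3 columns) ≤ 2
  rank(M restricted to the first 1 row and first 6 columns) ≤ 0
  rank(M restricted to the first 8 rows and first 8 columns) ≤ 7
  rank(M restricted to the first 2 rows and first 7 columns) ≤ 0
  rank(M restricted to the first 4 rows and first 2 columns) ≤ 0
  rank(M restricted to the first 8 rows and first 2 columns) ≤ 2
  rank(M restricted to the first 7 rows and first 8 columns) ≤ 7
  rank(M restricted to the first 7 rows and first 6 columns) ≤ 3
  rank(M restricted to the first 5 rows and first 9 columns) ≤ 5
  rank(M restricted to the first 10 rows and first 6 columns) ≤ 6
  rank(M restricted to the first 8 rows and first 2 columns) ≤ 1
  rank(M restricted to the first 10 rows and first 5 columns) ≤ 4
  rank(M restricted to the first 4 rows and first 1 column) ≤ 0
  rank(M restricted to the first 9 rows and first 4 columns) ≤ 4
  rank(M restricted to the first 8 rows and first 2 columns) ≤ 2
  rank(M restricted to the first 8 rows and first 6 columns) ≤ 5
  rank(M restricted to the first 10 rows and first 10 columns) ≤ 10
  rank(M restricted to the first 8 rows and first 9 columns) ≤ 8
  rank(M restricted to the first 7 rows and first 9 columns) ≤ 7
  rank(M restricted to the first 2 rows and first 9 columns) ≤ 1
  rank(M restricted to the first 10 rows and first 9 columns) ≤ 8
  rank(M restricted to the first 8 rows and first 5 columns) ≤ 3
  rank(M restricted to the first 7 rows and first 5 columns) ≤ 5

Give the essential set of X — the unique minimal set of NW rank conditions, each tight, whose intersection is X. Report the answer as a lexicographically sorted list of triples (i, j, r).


Recovering R(i,j) via the rank-extension bound from the 25 conditions:

  R[1]: 0 0 0 0 0 0 0 1 1 1 1
  R[2]: 0 0 0 0 0 0 0 1 1 2 2
  R[3]: 0 0 1 1 1 1 1 2 2 3 3
  R[4]: 0 0 1 2 2 2 2 3 3 4 4
  R[5]: 1 1 2 3 3 3 3 4 4 5 5
  R[6]: 1 1 2 3 3 3 4 5 5 6 6
  R[7]: 1 1 2 3 3 3 4 5 6 7 7
  R[8]: 1 1 2 3 3 4 5 6 7 8 8
  R[9]: 1 2 3 4 4 5 6 7 8 9 9
  R[10]: 1 2 3 4 4 5 6 7 8 9 10
  R[11]: 1 2 3 4 5 6 7 8 9 10 11

the unique w with this rank table is (8, 10, 3, 4, 1, 7, 9, 6, 2, 11, 5).

Fulton essential set (7 of the 28 Rothe cells):

[(2, 7, 0), (2, 9, 1), (4, 2, 0), (7, 6, 3), (8, 2, 1), (8, 5, 3), (10, 5, 4)]


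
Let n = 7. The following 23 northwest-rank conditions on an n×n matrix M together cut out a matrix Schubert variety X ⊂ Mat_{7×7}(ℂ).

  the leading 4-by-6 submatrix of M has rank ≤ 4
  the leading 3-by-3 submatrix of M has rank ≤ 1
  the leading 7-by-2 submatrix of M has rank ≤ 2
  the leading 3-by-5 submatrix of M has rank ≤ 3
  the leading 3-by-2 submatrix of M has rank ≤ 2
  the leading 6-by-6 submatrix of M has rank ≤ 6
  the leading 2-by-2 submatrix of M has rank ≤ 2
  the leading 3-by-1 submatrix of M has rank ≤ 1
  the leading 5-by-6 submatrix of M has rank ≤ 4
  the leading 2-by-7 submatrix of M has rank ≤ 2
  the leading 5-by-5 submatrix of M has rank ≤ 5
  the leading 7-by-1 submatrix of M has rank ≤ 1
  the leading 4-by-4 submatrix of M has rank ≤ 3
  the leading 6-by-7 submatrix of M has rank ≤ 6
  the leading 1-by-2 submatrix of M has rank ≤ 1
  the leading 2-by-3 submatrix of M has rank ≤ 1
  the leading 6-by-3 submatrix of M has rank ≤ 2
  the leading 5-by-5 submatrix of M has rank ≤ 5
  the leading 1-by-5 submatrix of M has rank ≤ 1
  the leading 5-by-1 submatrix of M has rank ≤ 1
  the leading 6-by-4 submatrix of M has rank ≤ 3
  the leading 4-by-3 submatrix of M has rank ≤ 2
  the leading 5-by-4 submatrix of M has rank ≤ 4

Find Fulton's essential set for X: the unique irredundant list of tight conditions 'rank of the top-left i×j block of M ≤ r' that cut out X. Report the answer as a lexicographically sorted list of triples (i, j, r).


The tightest implied rank at each (i,j), from the 23 conditions:

  row 1: 1 1 1 1 1 1 1
  row 2: 1 1 1 2 2 2 2
  row 3: 1 1 1 2 3 3 3
  row 4: 1 2 2 3 4 4 4
  row 5: 1 2 2 3 4 4 5
  row 6: 1 2 2 3 4 5 6
  row 7: 1 2 3 4 5 6 7

so w = (1, 4, 5, 2, 7, 6, 3).

|D(w)|=7, |Ess(w)|=3:

[(3, 3, 1), (5, 6, 4), (6, 3, 2)]


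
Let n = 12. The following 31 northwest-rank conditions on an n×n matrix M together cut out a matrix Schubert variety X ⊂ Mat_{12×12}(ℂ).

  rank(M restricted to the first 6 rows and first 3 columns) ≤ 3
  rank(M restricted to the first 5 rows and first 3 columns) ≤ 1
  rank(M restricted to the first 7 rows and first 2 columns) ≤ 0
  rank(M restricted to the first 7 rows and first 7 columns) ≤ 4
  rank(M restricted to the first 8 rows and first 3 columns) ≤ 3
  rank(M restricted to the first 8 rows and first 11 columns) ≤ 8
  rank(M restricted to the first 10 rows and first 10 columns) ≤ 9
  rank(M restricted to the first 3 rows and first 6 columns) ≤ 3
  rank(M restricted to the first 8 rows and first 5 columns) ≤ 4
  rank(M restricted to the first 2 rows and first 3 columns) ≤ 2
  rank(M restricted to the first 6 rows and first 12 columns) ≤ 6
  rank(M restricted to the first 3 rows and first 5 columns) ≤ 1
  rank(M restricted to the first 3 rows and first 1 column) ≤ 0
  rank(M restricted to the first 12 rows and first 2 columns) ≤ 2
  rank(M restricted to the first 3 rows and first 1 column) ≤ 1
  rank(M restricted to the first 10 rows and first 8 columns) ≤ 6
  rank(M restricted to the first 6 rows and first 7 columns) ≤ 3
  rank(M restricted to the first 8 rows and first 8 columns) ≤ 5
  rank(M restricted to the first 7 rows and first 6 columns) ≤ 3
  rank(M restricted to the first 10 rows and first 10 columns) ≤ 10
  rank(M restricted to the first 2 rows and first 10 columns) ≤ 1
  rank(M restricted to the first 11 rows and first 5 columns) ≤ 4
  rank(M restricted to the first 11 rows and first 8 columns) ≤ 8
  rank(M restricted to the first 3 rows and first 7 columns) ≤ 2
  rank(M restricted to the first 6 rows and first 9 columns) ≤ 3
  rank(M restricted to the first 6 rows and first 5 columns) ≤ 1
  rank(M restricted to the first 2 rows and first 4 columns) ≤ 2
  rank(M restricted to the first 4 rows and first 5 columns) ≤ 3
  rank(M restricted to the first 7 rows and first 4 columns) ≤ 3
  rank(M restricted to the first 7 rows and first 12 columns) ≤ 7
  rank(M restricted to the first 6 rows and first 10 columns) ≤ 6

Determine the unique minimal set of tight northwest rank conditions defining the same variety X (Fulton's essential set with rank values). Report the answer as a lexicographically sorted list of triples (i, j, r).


The tightest implied rank at each (i,j), from the 31 conditions:

  i=1: 0, 0, 1, 1, 1, 1, 1, 1, 1, 1, 1, 1
  i=2: 0, 0, 1, 1, 1, 1, 1, 1, 1, 1, 2, 2
  i=3: 0, 0, 1, 1, 1, 2, 2, 2, 2, 2, 3, 3
  i=4: 0, 0, 1, 1, 1, 2, 3, 3, 3, 3, 4, 4
  i=5: 0, 0, 1, 1, 1, 2, 3, 3, 3, 4, 5, 5
  i=6: 0, 0, 1, 1, 1, 2, 3, 3, 3, 4, 5, 6
  i=7: 0, 0, 1, 2, 2, 3, 4, 4, 4, 5, 6, 7
  i=8: 1, 1, 2, 3, 3, 4, 5, 5, 5, 6, 7, 8
  i=9: 1, 2, 3, 4, 4, 5, 6, 6, 6, 7, 8, 9
  i=10: 1, 2, 3, 4, 4, 5, 6, 6, 7, 8, 9, 10
  i=11: 1, 2, 3, 4, 4, 5, 6, 7, 8, 9, 10, 11
  i=12: 1, 2, 3, 4, 5, 6, 7, 8, 9, 10, 11, 12

giving w = (3, 11, 6, 7, 10, 12, 4, 1, 2, 9, 8, 5) via Δ²R.

6 SE-corners of the 36-cell Rothe diagram give Ess(w):

[(2, 10, 1), (6, 5, 1), (6, 9, 3), (7, 2, 0), (10, 8, 6), (11, 5, 4)]


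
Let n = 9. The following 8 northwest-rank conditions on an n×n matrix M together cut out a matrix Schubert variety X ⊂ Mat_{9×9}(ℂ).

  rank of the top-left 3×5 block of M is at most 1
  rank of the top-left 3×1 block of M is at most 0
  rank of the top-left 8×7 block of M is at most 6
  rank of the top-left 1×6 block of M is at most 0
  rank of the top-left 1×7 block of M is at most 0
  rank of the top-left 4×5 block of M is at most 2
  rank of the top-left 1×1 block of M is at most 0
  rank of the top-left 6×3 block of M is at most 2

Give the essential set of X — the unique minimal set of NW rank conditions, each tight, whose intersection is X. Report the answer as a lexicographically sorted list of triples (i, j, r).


The tightest implied rank at each (i,j), from the 8 conditions:

  R[1]: 0 | 0 | 0 | 0 | 0 | 0 | 0 | 1 | 1
  R[2]: 0 | 1 | 1 | 1 | 1 | 1 | 1 | 2 | 2
  R[3]: 0 | 1 | 1 | 1 | 1 | 2 | 2 | 3 | 3
  R[4]: 1 | 2 | 2 | 2 | 2 | 3 | 3 | 4 | 4
  R[5]: 1 | 2 | 2 | 3 | 3 | 4 | 4 | 5 | 5
  R[6]: 1 | 2 | 2 | 3 | 4 | 5 | 5 | 6 | 6
  R[7]: 1 | 2 | 3 | 4 | 5 | 6 | 6 | 7 | 7
  R[8]: 1 | 2 | 3 | 4 | 5 | 6 | 6 | 7 | 8
  R[9]: 1 | 2 | 3 | 4 | 5 | 6 | 7 | 8 | 9

so w = (8, 2, 6, 1, 4, 5, 3, 9, 7).

Fulton essential set (5 of the 15 Rothe cells):

[(1, 7, 0), (3, 1, 0), (3, 5, 1), (6, 3, 2), (8, 7, 6)]


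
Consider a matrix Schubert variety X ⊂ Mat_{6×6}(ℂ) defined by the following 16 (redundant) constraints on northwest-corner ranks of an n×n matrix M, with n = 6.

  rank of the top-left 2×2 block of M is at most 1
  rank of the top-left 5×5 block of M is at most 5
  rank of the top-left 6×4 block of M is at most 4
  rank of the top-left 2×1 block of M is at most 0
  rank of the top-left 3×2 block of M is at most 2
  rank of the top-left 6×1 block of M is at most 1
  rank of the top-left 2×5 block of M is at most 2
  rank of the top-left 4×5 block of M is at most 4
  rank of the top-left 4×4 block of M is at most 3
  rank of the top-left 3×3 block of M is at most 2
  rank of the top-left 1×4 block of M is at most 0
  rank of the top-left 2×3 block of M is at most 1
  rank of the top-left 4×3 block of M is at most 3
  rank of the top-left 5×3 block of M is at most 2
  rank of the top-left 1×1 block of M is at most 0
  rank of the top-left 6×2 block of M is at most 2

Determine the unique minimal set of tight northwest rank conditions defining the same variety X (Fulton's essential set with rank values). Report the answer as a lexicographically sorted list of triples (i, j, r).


Rank table r_w(6×6) implied by the 16 constraints:

  0  0  0  0  1  1
  0  1  1  1  2  2
  1  2  2  2  3  3
  1  2  2  3  4  4
  1  2  2  3  4  5
  1  2  3  4  5  6

hence w(1..6) = (5, 2, 1, 4, 6, 3).

|D(w)|=7, |Ess(w)|=3:

[(1, 4, 0), (2, 1, 0), (5, 3, 2)]


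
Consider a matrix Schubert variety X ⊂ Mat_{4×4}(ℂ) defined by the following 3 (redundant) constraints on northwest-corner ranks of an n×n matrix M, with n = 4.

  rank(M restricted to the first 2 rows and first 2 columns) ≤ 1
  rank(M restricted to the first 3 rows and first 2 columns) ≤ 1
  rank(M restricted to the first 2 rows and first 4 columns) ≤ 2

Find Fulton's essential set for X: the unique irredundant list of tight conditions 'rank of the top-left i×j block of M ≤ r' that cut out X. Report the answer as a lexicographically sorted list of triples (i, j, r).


Recovering R(i,j) via the rank-extension bound from the 3 conditions:

  row 1: 1 | 1 | 1 | 1
  row 2: 1 | 1 | 2 | 2
  row 3: 1 | 1 | 2 | 3
  row 4: 1 | 2 | 3 | 4

reading off 1-entries of Δ²R: w = (1, 3, 4, 2).

1 SE-corner of the 2-cell Rothe diagram gives Ess(w):

[(3, 2, 1)]


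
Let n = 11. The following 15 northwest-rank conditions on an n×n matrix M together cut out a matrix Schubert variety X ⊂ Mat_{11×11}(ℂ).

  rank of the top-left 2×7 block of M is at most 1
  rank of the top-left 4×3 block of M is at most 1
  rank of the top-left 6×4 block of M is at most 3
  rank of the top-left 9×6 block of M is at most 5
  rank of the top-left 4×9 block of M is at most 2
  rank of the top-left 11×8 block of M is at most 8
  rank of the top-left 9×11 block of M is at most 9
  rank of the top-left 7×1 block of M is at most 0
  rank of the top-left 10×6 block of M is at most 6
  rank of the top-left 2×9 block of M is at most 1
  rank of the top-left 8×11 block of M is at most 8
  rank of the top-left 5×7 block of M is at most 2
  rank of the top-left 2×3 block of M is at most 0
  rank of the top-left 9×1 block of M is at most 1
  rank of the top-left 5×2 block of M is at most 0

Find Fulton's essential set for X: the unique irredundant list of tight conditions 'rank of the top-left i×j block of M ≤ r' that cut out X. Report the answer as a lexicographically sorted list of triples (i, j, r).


Reconstructing r_w from the 15 given conditions:

  row 1: 0  0  0  1  1  1  1  1  1  1  1
  row 2: 0  0  0  1  1  1  1  1  1  2  2
  row 3: 0  0  1  2  2  2  2  2  2  3  3
  row 4: 0  0  1  2  2  2  2  2  2  3  4
  row 5: 0  0  1  2  2  2  2  3  3  4  5
  row 6: 0  1  2  3  3  3  3  4  4  5  6
  row 7: 0  1  2  3  4  4  4  5  5  6  7
  row 8: 1  2  3  4  5  5  5  6  6  7  8
  row 9: 1  2  3  4  5  5  6  7  7  8  9
  row 10: 1  2  3  4  5  6  7  8  8  9  10
  row 11: 1  2  3  4  5  6  7  8  9  10  11

hence w(1..11) = (4, 10, 3, 11, 8, 2, 5, 1, 7, 6, 9).

7 SE-corners of the 28-cell Rothe diagram give Ess(w):

[(2, 3, 0), (2, 9, 1), (4, 9, 2), (5, 2, 0), (5, 7, 2), (7, 1, 0), (9, 6, 5)]


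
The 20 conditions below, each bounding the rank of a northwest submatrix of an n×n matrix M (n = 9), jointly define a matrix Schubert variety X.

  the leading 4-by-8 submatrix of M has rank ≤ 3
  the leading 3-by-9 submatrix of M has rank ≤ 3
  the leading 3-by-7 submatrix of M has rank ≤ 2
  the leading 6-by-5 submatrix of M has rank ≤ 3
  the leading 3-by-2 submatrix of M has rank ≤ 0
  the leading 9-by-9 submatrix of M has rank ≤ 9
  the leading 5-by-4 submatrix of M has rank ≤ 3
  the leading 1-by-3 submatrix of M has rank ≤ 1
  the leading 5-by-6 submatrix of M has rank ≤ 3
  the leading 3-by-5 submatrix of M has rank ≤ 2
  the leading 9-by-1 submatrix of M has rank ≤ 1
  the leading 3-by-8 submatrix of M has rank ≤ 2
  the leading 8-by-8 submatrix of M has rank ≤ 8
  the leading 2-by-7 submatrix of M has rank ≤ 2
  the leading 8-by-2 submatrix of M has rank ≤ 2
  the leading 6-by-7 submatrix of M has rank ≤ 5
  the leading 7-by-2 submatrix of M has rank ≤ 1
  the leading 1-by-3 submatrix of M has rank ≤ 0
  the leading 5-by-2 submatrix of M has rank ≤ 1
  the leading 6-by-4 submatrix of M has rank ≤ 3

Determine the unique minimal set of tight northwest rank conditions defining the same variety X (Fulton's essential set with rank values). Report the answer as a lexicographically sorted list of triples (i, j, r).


Propagating the 20 rank bounds to every northwest block:

  row 1: 0, 0, 0, 1, 1, 1, 1, 1, 1
  row 2: 0, 0, 1, 2, 2, 2, 2, 2, 2
  row 3: 0, 0, 1, 2, 2, 2, 2, 2, 3
  row 4: 1, 1, 2, 3, 3, 3, 3, 3, 4
  row 5: 1, 1, 2, 3, 3, 3, 4, 4, 5
  row 6: 1, 1, 2, 3, 3, 4, 5, 5, 6
  row 7: 1, 1, 2, 3, 4, 5, 6, 6, 7
  row 8: 1, 2, 3, 4, 5, 6, 7, 7, 8
  row 9: 1, 2, 3, 4, 5, 6, 7, 8, 9

hence w(1..9) = (4, 3, 9, 1, 7, 6, 5, 2, 8).

ℓ(w)=17; the 6 essential cells (i,j,r):

[(1, 3, 0), (3, 2, 0), (3, 8, 2), (5, 6, 3), (6, 5, 3), (7, 2, 1)]


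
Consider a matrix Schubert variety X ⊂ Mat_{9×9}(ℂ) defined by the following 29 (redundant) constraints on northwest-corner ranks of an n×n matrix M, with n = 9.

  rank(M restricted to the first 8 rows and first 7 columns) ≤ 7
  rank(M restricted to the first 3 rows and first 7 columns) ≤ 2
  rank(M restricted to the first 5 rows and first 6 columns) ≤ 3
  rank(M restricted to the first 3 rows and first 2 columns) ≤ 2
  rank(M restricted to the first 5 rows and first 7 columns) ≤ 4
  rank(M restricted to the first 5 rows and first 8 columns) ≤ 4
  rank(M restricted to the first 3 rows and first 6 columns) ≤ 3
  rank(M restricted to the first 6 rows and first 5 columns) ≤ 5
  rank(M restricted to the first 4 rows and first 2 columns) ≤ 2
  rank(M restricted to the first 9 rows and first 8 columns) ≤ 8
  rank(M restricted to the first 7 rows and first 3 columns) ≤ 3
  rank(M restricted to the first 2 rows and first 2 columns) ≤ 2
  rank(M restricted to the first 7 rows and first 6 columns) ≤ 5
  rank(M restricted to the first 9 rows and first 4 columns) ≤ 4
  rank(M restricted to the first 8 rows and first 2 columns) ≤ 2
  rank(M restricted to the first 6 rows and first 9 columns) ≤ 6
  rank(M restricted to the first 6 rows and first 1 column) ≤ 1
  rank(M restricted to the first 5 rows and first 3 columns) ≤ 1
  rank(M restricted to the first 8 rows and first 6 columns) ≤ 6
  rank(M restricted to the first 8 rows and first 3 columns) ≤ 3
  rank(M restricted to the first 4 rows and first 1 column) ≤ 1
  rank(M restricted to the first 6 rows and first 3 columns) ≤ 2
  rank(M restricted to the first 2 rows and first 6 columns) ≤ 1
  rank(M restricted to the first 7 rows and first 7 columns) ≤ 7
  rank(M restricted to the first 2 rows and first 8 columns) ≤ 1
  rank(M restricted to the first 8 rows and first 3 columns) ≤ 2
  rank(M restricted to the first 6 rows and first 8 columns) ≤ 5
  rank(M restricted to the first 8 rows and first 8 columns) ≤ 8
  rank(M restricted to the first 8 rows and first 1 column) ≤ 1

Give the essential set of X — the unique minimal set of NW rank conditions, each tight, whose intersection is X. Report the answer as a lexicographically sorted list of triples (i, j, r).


Computing R[i][j] = min implied NW-rank bound (n=9, 29 conditions):

  row 1: 1 1 1 1 1 1 1 1 1
  row 2: 1 1 1 1 1 1 1 1 2
  row 3: 1 1 1 2 2 2 2 2 3
  row 4: 1 1 1 2 3 3 3 3 4
  row 5: 1 1 1 2 3 3 4 4 5
  row 6: 1 2 2 3 4 4 5 5 6
  row 7: 1 2 2 3 4 5 6 6 7
  row 8: 1 2 2 3 4 5 6 7 8
  row 9: 1 2 3 4 5 6 7 8 9

hence w(1..9) = (1, 9, 4, 5, 7, 2, 6, 8, 3).

Rothe diagram D(w) (16 cells), 4 SE-corners (essential conditions):

[(2, 8, 1), (5, 3, 1), (5, 6, 3), (8, 3, 2)]


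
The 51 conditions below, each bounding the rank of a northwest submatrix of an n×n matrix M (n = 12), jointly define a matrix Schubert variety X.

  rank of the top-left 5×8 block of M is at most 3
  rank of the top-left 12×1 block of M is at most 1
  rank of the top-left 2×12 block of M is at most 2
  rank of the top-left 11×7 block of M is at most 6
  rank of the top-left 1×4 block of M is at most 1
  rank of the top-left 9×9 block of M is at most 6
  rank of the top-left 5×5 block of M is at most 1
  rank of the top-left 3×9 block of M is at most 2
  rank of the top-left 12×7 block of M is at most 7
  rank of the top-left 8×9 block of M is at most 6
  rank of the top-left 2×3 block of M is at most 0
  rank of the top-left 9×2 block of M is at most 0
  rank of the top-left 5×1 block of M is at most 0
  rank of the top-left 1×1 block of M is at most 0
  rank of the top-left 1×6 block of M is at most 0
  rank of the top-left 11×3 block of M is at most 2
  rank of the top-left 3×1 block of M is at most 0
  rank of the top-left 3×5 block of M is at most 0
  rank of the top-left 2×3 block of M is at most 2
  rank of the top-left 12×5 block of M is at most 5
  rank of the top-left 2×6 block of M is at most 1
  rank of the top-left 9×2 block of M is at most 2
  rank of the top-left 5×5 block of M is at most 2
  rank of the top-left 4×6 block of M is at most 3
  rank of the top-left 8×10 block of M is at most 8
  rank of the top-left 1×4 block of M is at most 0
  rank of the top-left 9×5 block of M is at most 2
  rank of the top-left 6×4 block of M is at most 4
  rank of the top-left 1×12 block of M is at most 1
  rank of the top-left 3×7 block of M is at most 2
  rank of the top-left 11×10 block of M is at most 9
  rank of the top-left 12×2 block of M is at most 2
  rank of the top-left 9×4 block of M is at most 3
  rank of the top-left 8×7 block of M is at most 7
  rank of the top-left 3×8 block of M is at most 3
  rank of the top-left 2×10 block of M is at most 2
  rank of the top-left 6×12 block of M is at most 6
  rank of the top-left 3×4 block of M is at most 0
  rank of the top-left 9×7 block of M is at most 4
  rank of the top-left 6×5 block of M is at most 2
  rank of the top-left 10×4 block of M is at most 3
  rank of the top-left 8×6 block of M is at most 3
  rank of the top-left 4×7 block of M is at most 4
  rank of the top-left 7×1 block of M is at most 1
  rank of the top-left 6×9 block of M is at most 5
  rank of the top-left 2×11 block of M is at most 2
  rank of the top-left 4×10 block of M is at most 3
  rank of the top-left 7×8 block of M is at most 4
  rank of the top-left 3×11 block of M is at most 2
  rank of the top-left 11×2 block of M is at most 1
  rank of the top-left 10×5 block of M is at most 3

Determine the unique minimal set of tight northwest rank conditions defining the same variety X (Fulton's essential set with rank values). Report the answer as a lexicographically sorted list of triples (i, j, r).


Reconstructing r_w from the 51 given conditions:

  row 1: 0 0 0 0 0 0 1 1 1 1 1 1
  row 2: 0 0 0 0 0 1 2 2 2 2 2 2
  row 3: 0 0 0 0 0 1 2 2 2 2 2 3
  row 4: 0 0 1 1 1 2 3 3 3 3 3 4
  row 5: 0 0 1 1 1 2 3 3 4 4 4 5
  row 6: 0 0 1 2 2 3 4 4 5 5 5 6
  row 7: 0 0 1 2 2 3 4 4 5 6 6 7
  row 8: 0 0 1 2 2 3 4 5 6 7 7 8
  row 9: 0 0 1 2 2 3 4 5 6 7 8 9
  row 10: 1 1 2 3 3 4 5 6 7 8 9 10
  row 11: 1 1 2 3 4 5 6 7 8 9 10 11
  row 12: 1 2 3 4 5 6 7 8 9 10 11 12

so w = (7, 6, 12, 3, 9, 4, 10, 8, 11, 1, 5, 2).

D(w) has 40 cells with 9 SE-corners; essential set:

[(1, 6, 0), (3, 5, 0), (3, 11, 2), (5, 5, 1), (5, 8, 3), (7, 8, 4), (9, 2, 0), (9, 5, 2), (11, 2, 1)]


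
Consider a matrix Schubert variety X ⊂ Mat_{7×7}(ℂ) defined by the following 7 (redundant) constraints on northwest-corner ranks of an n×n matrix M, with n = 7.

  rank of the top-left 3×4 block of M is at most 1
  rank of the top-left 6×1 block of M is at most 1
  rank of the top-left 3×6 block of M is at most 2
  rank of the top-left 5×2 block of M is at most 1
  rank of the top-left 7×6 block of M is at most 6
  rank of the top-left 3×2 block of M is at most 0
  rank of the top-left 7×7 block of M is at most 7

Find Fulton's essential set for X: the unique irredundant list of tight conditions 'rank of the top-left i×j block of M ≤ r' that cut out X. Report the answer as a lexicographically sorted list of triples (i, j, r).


Recovering R(i,j) via the rank-extension bound from the 7 conditions:

  R[1]: 0 | 0 | 1 | 1 | 1 | 1 | 1
  R[2]: 0 | 0 | 1 | 1 | 2 | 2 | 2
  R[3]: 0 | 0 | 1 | 1 | 2 | 2 | 3
  R[4]: 1 | 1 | 2 | 2 | 3 | 3 | 4
  R[5]: 1 | 1 | 2 | 3 | 4 | 4 | 5
  R[6]: 1 | 2 | 3 | 4 | 5 | 5 | 6
  R[7]: 1 | 2 | 3 | 4 | 5 | 6 | 7

the unique w with this rank table is (3, 5, 7, 1, 4, 2, 6).

4 SE-corners of the 10-cell Rothe diagram give Ess(w):

[(3, 2, 0), (3, 4, 1), (3, 6, 2), (5, 2, 1)]


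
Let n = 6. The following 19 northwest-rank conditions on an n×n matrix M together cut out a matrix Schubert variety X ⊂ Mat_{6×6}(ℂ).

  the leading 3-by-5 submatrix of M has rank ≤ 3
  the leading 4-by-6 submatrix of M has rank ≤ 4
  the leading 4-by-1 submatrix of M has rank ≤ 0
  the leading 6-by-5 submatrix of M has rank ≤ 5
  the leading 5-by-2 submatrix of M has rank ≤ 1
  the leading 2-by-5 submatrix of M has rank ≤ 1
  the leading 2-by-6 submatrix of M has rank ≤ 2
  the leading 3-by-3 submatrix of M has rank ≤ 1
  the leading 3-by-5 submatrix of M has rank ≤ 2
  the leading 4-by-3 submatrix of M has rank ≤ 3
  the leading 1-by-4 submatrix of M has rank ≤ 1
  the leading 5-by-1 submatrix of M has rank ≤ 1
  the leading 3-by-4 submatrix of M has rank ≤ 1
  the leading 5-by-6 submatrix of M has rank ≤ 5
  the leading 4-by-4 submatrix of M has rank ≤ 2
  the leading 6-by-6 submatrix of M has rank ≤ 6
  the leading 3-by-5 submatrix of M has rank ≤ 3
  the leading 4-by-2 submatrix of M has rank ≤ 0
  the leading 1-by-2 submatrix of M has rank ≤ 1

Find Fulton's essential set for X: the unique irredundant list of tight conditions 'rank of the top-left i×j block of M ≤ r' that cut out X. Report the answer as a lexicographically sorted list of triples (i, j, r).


The tightest implied rank at each (i,j), from the 19 conditions:

  i=1: 0  0  1  1  1  1
  i=2: 0  0  1  1  1  2
  i=3: 0  0  1  1  2  3
  i=4: 0  0  1  2  3  4
  i=5: 1  1  2  3  4  5
  i=6: 1  2  3  4  5  6

giving w = (3, 6, 5, 4, 1, 2) via Δ²R.

D(w) has 11 cells with 3 SE-corners; essential set:

[(2, 5, 1), (3, 4, 1), (4, 2, 0)]


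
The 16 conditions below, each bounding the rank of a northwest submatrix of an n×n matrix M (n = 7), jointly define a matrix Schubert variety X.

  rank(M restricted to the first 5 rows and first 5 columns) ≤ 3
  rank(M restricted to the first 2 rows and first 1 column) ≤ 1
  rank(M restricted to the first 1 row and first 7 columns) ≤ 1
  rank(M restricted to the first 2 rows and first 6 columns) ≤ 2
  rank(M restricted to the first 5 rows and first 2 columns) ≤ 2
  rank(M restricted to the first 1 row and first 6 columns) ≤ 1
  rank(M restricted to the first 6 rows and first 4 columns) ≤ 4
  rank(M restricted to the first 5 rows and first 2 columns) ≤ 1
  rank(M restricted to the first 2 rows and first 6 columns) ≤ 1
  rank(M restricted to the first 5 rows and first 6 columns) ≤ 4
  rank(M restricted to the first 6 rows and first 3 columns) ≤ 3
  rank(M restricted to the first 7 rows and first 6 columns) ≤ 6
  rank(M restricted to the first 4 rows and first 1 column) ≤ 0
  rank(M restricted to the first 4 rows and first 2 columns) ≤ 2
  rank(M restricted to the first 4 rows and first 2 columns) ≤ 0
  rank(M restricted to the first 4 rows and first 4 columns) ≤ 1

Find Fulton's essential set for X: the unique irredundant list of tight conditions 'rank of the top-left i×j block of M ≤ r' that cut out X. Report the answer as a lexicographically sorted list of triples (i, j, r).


The tightest implied rank at each (i,j), from the 16 conditions:

  i=1: 0 0 1 1 1 1 1
  i=2: 0 0 1 1 1 1 2
  i=3: 0 0 1 1 2 2 3
  i=4: 0 0 1 1 2 3 4
  i=5: 1 1 2 2 3 4 5
  i=6: 1 2 3 3 4 5 6
  i=7: 1 2 3 4 5 6 7

hence w(1..7) = (3, 7, 5, 6, 1, 2, 4).

ℓ(w)=13; the 3 essential cells (i,j,r):

[(2, 6, 1), (4, 2, 0), (4, 4, 1)]


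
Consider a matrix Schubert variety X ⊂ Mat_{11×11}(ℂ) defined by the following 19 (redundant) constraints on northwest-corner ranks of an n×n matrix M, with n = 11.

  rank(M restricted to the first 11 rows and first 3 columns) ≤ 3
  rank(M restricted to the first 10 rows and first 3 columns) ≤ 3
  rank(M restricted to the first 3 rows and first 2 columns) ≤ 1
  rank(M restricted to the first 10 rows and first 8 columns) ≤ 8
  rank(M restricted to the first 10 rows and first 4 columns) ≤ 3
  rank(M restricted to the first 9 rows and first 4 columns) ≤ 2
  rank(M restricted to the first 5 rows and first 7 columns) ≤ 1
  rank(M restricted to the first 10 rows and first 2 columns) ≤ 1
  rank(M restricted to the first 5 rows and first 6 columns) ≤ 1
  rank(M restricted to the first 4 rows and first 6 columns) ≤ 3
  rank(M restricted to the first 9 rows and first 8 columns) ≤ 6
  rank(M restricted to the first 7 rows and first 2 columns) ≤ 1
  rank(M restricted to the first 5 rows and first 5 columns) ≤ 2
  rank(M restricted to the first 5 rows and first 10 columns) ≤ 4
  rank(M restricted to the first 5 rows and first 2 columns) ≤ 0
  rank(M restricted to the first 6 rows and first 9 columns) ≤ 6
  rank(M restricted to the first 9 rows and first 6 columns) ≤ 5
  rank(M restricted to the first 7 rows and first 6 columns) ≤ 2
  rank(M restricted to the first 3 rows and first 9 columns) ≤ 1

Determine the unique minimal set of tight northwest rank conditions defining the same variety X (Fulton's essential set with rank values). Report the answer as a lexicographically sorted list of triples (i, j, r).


Recovering R(i,j) via the rank-extension bound from the 19 conditions:

  row 1: 0 | 0 | 1 | 1 | 1 | 1 | 1 | 1 | 1 | 1 | 1
  row 2: 0 | 0 | 1 | 1 | 1 | 1 | 1 | 1 | 1 | 2 | 2
  row 3: 0 | 0 | 1 | 1 | 1 | 1 | 1 | 1 | 1 | 2 | 3
  row 4: 0 | 0 | 1 | 1 | 1 | 1 | 1 | 2 | 2 | 3 | 4
  row 5: 0 | 0 | 1 | 1 | 1 | 1 | 1 | 2 | 3 | 4 | 5
  row 6: 1 | 1 | 2 | 2 | 2 | 2 | 2 | 3 | 4 | 5 | 6
  row 7: 1 | 1 | 2 | 2 | 2 | 2 | 3 | 4 | 5 | 6 | 7
  row 8: 1 | 1 | 2 | 2 | 3 | 3 | 4 | 5 | 6 | 7 | 8
  row 9: 1 | 1 | 2 | 2 | 3 | 4 | 5 | 6 | 7 | 8 | 9
  row 10: 1 | 1 | 2 | 3 | 4 | 5 | 6 | 7 | 8 | 9 | 10
  row 11: 1 | 2 | 3 | 4 | 5 | 6 | 7 | 8 | 9 | 10 | 11

so w = (3, 10, 11, 8, 9, 1, 7, 5, 6, 4, 2).

D(w) has 39 cells with 6 SE-corners; essential set:

[(3, 9, 1), (5, 2, 0), (5, 7, 1), (7, 6, 2), (9, 4, 2), (10, 2, 1)]


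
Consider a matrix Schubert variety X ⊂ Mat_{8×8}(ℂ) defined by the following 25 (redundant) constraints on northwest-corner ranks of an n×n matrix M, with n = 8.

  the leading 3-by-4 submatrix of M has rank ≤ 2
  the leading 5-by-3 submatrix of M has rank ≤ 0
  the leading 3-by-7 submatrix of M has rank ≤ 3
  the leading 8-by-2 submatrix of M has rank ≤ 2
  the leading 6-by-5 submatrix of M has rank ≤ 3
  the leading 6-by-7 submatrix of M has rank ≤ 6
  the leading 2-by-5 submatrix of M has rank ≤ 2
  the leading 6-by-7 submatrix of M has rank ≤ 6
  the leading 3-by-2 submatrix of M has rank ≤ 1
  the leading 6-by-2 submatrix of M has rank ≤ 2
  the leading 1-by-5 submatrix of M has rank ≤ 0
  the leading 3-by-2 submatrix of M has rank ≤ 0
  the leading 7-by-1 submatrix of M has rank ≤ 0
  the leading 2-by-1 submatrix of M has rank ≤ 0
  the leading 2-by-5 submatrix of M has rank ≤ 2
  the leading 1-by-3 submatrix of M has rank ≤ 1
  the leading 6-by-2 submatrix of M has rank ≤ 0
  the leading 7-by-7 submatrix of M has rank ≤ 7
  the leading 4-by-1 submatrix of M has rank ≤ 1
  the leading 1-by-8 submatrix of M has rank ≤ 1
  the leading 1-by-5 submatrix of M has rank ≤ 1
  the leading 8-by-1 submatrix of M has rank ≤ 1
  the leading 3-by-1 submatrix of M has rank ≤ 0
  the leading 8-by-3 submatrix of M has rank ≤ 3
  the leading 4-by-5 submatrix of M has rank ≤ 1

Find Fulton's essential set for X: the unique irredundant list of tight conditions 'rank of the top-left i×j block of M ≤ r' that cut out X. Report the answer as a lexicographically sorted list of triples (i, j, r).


Recovering R(i,j) via the rank-extension bound from the 25 conditions:

  0 | 0 | 0 | 0 | 0 | 1 | 1 | 1
  0 | 0 | 0 | 1 | 1 | 2 | 2 | 2
  0 | 0 | 0 | 1 | 1 | 2 | 3 | 3
  0 | 0 | 0 | 1 | 1 | 2 | 3 | 4
  0 | 0 | 0 | 1 | 2 | 3 | 4 | 5
  0 | 0 | 1 | 2 | 3 | 4 | 5 | 6
  0 | 1 | 2 | 3 | 4 | 5 | 6 | 7
  1 | 2 | 3 | 4 | 5 | 6 | 7 | 8

reading off 1-entries of Δ²R: w = (6, 4, 7, 8, 5, 3, 2, 1).

|D(w)|=22, |Ess(w)|=5:

[(1, 5, 0), (4, 5, 1), (5, 3, 0), (6, 2, 0), (7, 1, 0)]


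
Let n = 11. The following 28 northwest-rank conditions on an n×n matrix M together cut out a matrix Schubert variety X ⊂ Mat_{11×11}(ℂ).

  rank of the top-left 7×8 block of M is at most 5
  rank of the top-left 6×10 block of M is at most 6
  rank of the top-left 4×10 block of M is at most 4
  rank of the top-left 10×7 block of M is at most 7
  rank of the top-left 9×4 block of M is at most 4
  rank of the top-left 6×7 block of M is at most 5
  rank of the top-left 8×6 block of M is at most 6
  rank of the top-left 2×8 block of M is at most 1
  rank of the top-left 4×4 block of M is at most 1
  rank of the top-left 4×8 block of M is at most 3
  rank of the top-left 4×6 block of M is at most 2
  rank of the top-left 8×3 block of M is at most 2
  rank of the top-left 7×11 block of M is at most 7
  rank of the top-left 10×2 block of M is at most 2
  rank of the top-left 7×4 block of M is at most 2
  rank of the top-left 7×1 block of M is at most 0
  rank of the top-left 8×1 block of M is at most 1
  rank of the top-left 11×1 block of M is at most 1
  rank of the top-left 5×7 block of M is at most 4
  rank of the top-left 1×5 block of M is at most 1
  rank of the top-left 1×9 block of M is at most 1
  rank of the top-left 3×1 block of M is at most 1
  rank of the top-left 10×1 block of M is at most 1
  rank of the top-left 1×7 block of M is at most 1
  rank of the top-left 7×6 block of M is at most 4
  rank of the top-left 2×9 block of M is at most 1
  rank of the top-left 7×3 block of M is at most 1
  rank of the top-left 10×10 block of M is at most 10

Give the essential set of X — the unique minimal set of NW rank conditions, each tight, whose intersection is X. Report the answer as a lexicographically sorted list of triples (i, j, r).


The tightest implied rank at each (i,j), from the 28 conditions:

  i=1: 0  1  1  1  1  1  1  1  1  1  1
  i=2: 0  1  1  1  1  1  1  1  1  2  2
  i=3: 0  1  1  1  2  2  2  2  2  3  3
  i=4: 0  1  1  1  2  2  3  3  3  4  4
  i=5: 0  1  1  2  3  3  4  4  4  5  5
  i=6: 0  1  1  2  3  4  5  5  5  6  6
  i=7: 0  1  1  2  3  4  5  5  6  7  7
  i=8: 1  2  2  3  4  5  6  6  7  8  8
  i=9: 1  2  3  4  5  6  7  7  8  9  9
  i=10: 1  2  3  4  5  6  7  8  9  10  10
  i=11: 1  2  3  4  5  6  7  8  9  10  11

giving w = (2, 10, 5, 7, 4, 6, 9, 1, 3, 8, 11) via Δ²R.

|D(w)|=23, |Ess(w)|=6:

[(2, 9, 1), (4, 4, 1), (4, 6, 2), (7, 1, 0), (7, 3, 1), (7, 8, 5)]


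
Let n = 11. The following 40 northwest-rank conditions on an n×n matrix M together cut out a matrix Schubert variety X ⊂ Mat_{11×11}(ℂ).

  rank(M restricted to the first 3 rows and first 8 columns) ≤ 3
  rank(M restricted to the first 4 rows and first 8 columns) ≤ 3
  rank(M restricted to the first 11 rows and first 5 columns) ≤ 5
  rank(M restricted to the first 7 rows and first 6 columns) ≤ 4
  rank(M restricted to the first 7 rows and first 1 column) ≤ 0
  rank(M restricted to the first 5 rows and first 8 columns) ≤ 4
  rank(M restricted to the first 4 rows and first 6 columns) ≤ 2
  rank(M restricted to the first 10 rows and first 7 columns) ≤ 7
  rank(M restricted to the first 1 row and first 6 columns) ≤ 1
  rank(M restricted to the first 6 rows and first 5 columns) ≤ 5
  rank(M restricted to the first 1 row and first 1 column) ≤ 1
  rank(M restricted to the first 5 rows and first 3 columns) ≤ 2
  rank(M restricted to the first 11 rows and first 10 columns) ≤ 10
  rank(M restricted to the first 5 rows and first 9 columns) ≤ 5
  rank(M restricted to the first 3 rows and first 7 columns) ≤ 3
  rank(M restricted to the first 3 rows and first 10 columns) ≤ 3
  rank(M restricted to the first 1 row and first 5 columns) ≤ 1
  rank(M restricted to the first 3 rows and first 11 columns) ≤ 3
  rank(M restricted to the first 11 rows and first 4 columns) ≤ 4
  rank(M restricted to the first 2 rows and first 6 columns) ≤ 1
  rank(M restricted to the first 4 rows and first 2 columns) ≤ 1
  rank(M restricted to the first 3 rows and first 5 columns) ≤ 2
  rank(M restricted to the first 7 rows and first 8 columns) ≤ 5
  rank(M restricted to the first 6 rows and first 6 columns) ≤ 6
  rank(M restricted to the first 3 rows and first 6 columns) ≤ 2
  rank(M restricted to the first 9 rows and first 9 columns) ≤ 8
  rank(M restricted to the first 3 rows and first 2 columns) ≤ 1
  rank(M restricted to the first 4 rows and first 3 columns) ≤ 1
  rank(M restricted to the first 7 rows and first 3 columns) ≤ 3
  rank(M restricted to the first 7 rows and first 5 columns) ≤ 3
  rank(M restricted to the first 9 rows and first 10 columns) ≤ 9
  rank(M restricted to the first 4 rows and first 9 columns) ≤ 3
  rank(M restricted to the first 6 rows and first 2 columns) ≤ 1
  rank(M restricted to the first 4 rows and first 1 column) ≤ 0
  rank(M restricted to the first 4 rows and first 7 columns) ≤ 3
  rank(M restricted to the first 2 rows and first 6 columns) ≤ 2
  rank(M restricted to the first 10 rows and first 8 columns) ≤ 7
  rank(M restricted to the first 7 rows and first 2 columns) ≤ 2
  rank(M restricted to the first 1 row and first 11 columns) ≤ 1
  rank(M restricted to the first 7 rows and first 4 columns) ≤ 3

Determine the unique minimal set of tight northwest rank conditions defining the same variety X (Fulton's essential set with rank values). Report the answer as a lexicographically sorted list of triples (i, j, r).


The tightest implied rank at each (i,j), from the 40 conditions:

  i=1: 0 | 1 | 1 | 1 | 1 | 1 | 1 | 1 | 1 | 1 | 1
  i=2: 0 | 1 | 1 | 1 | 1 | 1 | 2 | 2 | 2 | 2 | 2
  i=3: 0 | 1 | 1 | 2 | 2 | 2 | 3 | 3 | 3 | 3 | 3
  i=4: 0 | 1 | 1 | 2 | 2 | 2 | 3 | 3 | 3 | 4 | 4
  i=5: 0 | 1 | 2 | 3 | 3 | 3 | 4 | 4 | 4 | 5 | 5
  i=6: 0 | 1 | 2 | 3 | 3 | 4 | 5 | 5 | 5 | 6 | 6
  i=7: 0 | 1 | 2 | 3 | 3 | 4 | 5 | 5 | 6 | 7 | 7
  i=8: 1 | 2 | 3 | 4 | 4 | 5 | 6 | 6 | 7 | 8 | 8
  i=9: 1 | 2 | 3 | 4 | 5 | 6 | 7 | 7 | 8 | 9 | 9
  i=10: 1 | 2 | 3 | 4 | 5 | 6 | 7 | 7 | 8 | 9 | 10
  i=11: 1 | 2 | 3 | 4 | 5 | 6 | 7 | 8 | 9 | 10 | 11

reading off 1-entries of Δ²R: w = (2, 7, 4, 10, 3, 6, 9, 1, 5, 11, 8).

Fulton essential set (8 of the 21 Rothe cells):

[(2, 6, 1), (4, 3, 1), (4, 6, 2), (4, 9, 3), (7, 1, 0), (7, 5, 3), (7, 8, 5), (10, 8, 7)]
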